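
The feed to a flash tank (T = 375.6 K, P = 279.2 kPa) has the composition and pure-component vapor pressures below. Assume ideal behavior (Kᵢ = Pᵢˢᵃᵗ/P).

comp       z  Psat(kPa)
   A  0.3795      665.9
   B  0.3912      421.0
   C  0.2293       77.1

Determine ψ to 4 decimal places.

Raoult's law: Kᵢ = Pᵢˢᵃᵗ/P = Pᵢˢᵃᵗ/279.2.
  K_A = 665.9/279.2 = 2.385029, K_B = 421.0/279.2 = 1.507880, K_C = 77.1/279.2 = 0.276146
Iterate (Newton) starting at ψ = 0.5:
  ψ = 0.5000: g = 0.20887, g' = -0.6134 → ψ = 0.8405
  ψ = 0.8405: g = -0.04174, g' = -0.9885 → ψ = 0.7983
  ψ = 0.7983: g = -0.00218, g' = -0.8894 → ψ = 0.7958
Converged at ψ = 0.7958.

ψ = 0.7958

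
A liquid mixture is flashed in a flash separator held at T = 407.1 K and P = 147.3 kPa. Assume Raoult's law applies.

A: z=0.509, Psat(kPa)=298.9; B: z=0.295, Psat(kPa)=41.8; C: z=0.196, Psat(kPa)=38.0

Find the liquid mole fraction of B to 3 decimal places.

Raoult's law: Kᵢ = Pᵢˢᵃᵗ/P = Pᵢˢᵃᵗ/147.3.
  K_A = 298.9/147.3 = 2.02919, K_B = 41.8/147.3 = 0.28377, K_C = 38.0/147.3 = 0.25798
Rachford–Rice: g(ψ) = Σ zᵢ(Kᵢ−1)/(1+ψ(Kᵢ−1)) = 0.
Check two-phase: ΣzᵢKᵢ = 1.167 > 1 and Σzᵢ/Kᵢ = 2.050 > 1, so g(0) = 0.167 > 0 and g(1) = -1.050 < 0.
Iterate (Newton) starting at ψ = 0.67:
  ψ = 0.670: g = -0.3854, g' = -1.175 → ψ = 0.342
  ψ = 0.342: g = -0.0873, g' = -0.754 → ψ = 0.226
  ψ = 0.226: g = -0.0021, g' = -0.726 → ψ = 0.223
Converged at ψ = 0.223.
Compositions from xᵢ = zᵢ/(1+ψ(Kᵢ−1)), yᵢ = Kᵢxᵢ:
  A: x = 0.414, y = 0.840
  B: x = 0.351, y = 0.100
  C: x = 0.235, y = 0.061

x_B = 0.351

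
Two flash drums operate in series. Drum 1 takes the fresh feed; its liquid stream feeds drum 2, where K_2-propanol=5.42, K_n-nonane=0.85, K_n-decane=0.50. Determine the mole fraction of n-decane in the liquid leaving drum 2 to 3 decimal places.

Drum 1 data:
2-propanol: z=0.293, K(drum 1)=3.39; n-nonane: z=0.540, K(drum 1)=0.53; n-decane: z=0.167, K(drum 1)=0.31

x_n-decane (drum 2) = 0.277

Drum 1:
Let ψ₁ = V/F and solve Σ zᵢ(Kᵢ−1)/(1+ψ₁(Kᵢ−1)) = 0.
Check two-phase: ΣzᵢKᵢ = 1.331 > 1 and Σzᵢ/Kᵢ = 1.644 > 1, so g(0) = 0.331 > 0 and g(1) = -0.644 < 0.
Iterate (Newton) starting at ψ₁ = 0.42:
  ψ₁ = 0.420: g = -0.1290, g' = -0.760 → ψ₁ = 0.250
  ψ₁ = 0.250: g = 0.0113, g' = -0.925 → ψ₁ = 0.262
  ψ₁ = 0.262: g = 0.0001, g' = -0.906 → ψ₁ = 0.263
Converged at ψ₁ = 0.263.
Drum-1 compositions:
  2-propanol: x = 0.180, y = 0.610
  n-nonane: x = 0.616, y = 0.326
  n-decane: x = 0.204, y = 0.063
Drum-2 feed = drum-1 liquid: z₂ = (0.1800, 0.6160, 0.2040).
Drum 2:
Material balance + equilibrium reduce to Σ zᵢ(Kᵢ−1)/(1+ψ₂(Kᵢ−1)) = 0.
Check two-phase: ΣzᵢKᵢ = 1.601 > 1 and Σzᵢ/Kᵢ = 1.166 > 1, so g(0) = 0.601 > 0 and g(1) = -0.166 < 0.
Newton–Raphson from ψ₂ = 0.5:
  ψ₂ = 0.500: g = 0.0120, g' = -0.448 → ψ₂ = 0.527
Converged at ψ₂ = 0.527.
  2-propanol: x = 0.054, y = 0.293
  n-nonane: x = 0.669, y = 0.569
  n-decane: x = 0.277, y = 0.139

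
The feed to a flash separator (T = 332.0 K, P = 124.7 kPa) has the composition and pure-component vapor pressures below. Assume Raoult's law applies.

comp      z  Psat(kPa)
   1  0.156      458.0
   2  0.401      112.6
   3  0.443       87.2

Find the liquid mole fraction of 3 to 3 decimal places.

x_3 = 0.509

Raoult's law: Kᵢ = Pᵢˢᵃᵗ/P = Pᵢˢᵃᵗ/124.7.
  K_1 = 458.0/124.7 = 3.67281, K_2 = 112.6/124.7 = 0.90297, K_3 = 87.2/124.7 = 0.69928
Rachford–Rice: g(β) = Σ zᵢ(Kᵢ−1)/(1+β(Kᵢ−1)) = 0.
Feasibility: ΣzᵢKᵢ = 1.245, Σzᵢ/Kᵢ = 1.120 — both > 1, two phases present.
Newton iteration, β⁰ = 0.33:
  β = 0.330: g = 0.0335, g' = -0.368 → β = 0.421
  β = 0.421: g = 0.0031, g' = -0.303 → β = 0.431
Converged at β = 0.431.
Compositions from xᵢ = zᵢ/(1+β(Kᵢ−1)), yᵢ = Kᵢxᵢ:
  1: x = 0.072, y = 0.266
  2: x = 0.419, y = 0.378
  3: x = 0.509, y = 0.356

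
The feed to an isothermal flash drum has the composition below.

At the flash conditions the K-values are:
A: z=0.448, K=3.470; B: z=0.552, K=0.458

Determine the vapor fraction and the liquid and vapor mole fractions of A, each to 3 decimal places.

ψ = 0.603, x_A = 0.180, y_A = 0.624

Let ψ = V/F and solve Σ zᵢ(Kᵢ−1)/(1+ψ(Kᵢ−1)) = 0.
g(0) = ΣzᵢKᵢ − 1 = 0.807 and g(1) = 1 − Σzᵢ/Kᵢ = -0.334, so a root lies in (0, 1).
Binary case is linear: z₁(K₁−1)(1+ψ(K₂−1)) + z₂(K₂−1)(1+ψ(K₁−1)) = 0
⇒ ψ = [z₁(K₁−1)+z₂(K₂−1)] / [−(K₁−1)(K₂−1)] = 0.8074/1.3387 = 0.603
Compositions from xᵢ = zᵢ/(1+ψ(Kᵢ−1)), yᵢ = Kᵢxᵢ:
  A: x = 0.180, y = 0.624
  B: x = 0.820, y = 0.376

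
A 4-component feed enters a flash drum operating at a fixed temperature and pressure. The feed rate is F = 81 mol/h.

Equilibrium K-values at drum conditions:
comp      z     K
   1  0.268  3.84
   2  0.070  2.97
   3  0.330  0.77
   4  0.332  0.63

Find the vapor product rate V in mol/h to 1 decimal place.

V = 69.1 mol/h

Rachford–Rice: g(V/F) = Σ zᵢ(Kᵢ−1)/(1+V/F(Kᵢ−1)) = 0.
Check two-phase: ΣzᵢKᵢ = 1.700 > 1 and Σzᵢ/Kᵢ = 1.049 > 1, so g(0) = 0.700 > 0 and g(1) = -0.049 < 0.
Newton–Raphson from V/F = 0.47:
  V/F = 0.470: g = 0.1638, g' = -0.558 → V/F = 0.763
  V/F = 0.763: g = 0.0321, g' = -0.373 → V/F = 0.849
  V/F = 0.849: g = 0.0012, g' = -0.347 → V/F = 0.853
Converged at V/F = 0.853.
Then V = V/F·F = 0.8528·81 = 69.1 mol/h and L = F − V = 11.9 mol/h.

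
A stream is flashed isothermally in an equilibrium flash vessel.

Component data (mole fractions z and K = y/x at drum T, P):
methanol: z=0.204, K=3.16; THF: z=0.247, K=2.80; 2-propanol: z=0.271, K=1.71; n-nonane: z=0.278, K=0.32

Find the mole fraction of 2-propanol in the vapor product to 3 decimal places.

y_2-propanol = 0.289

Material balance + equilibrium reduce to Σ zᵢ(Kᵢ−1)/(1+ψ(Kᵢ−1)) = 0.
Feasibility: ΣzᵢKᵢ = 1.889, Σzᵢ/Kᵢ = 1.180 — both > 1, two phases present.
Iterate (Newton) starting at ψ = 0.49:
  ψ = 0.490: g = 0.3096, g' = -0.815 → ψ = 0.870
  ψ = 0.870: g = -0.0175, g' = -1.059 → ψ = 0.853
Converged at ψ = 0.853.
Compositions from xᵢ = zᵢ/(1+ψ(Kᵢ−1)), yᵢ = Kᵢxᵢ:
  methanol: x = 0.072, y = 0.227
  THF: x = 0.097, y = 0.273
  2-propanol: x = 0.169, y = 0.289
  n-nonane: x = 0.662, y = 0.212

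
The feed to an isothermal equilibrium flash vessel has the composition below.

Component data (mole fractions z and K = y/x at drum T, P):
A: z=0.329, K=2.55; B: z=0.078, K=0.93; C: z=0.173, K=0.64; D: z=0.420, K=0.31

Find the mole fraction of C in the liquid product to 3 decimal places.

Material balance + equilibrium reduce to Σ zᵢ(Kᵢ−1)/(1+ψ(Kᵢ−1)) = 0.
g(0) = ΣzᵢKᵢ − 1 = 0.152 and g(1) = 1 − Σzᵢ/Kᵢ = -0.838, so a root lies in (0, 1).
Newton iteration, ψ⁰ = 0.33:
  ψ = 0.330: g = -0.1141, g' = -0.711 → ψ = 0.169
  ψ = 0.169: g = 0.0039, g' = -0.778 → ψ = 0.174
Converged at ψ = 0.174.
Compositions from xᵢ = zᵢ/(1+ψ(Kᵢ−1)), yᵢ = Kᵢxᵢ:
  A: x = 0.259, y = 0.660
  B: x = 0.079, y = 0.073
  C: x = 0.185, y = 0.118
  D: x = 0.477, y = 0.148

x_C = 0.185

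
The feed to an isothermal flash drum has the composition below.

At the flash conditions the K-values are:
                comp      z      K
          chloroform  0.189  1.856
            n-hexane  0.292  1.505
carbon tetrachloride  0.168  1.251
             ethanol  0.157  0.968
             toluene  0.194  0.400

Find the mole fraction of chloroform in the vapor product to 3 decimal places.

y_chloroform = 0.206

Let ψ = V/F and solve Σ zᵢ(Kᵢ−1)/(1+ψ(Kᵢ−1)) = 0.
g(0) = ΣzᵢKᵢ − 1 = 0.230 and g(1) = 1 − Σzᵢ/Kᵢ = -0.077, so a root lies in (0, 1).
Newton iteration, ψ⁰ = 0.5:
  ψ = 0.500: g = 0.0971, g' = -0.266 → ψ = 0.864
  ψ = 0.864: g = -0.0167, g' = -0.391 → ψ = 0.822
  ψ = 0.822: g = -0.0006, g' = -0.364 → ψ = 0.820
Converged at ψ = 0.820.
Compositions from xᵢ = zᵢ/(1+ψ(Kᵢ−1)), yᵢ = Kᵢxᵢ:
  chloroform: x = 0.111, y = 0.206
  n-hexane: x = 0.206, y = 0.311
  carbon tetrachloride: x = 0.139, y = 0.174
  ethanol: x = 0.161, y = 0.156
  toluene: x = 0.382, y = 0.153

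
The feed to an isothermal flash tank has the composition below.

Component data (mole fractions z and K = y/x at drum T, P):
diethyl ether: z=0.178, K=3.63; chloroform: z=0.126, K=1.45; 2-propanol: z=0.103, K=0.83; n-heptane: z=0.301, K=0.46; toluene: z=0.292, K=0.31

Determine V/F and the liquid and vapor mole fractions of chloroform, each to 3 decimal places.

Rachford–Rice: g(V/F) = Σ zᵢ(Kᵢ−1)/(1+V/F(Kᵢ−1)) = 0.
Feasibility: ΣzᵢKᵢ = 1.143, Σzᵢ/Kᵢ = 1.856 — both > 1, two phases present.
Newton iteration, V/F⁰ = 0.55:
  V/F = 0.550: g = -0.3384, g' = -0.764 → V/F = 0.107
  V/F = 0.107: g = 0.0113, g' = -1.036 → V/F = 0.118
Converged at V/F = 0.118.
Compositions from xᵢ = zᵢ/(1+V/F(Kᵢ−1)), yᵢ = Kᵢxᵢ:
  diethyl ether: x = 0.136, y = 0.493
  chloroform: x = 0.120, y = 0.173
  2-propanol: x = 0.105, y = 0.087
  n-heptane: x = 0.322, y = 0.148
  toluene: x = 0.318, y = 0.099

V/F = 0.118, x_chloroform = 0.120, y_chloroform = 0.173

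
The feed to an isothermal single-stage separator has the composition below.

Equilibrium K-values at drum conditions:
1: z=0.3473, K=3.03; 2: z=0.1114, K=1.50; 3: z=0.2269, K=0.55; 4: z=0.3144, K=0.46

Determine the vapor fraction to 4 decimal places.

ψ = 0.5493

Material balance + equilibrium reduce to Σ zᵢ(Kᵢ−1)/(1+ψ(Kᵢ−1)) = 0.
Check two-phase: ΣzᵢKᵢ = 1.4888 > 1 and Σzᵢ/Kᵢ = 1.2849 > 1, so g(0) = 0.4888 > 0 and g(1) = -0.2849 < 0.
Iterate (Newton) starting at ψ = 0.56:
  ψ = 0.5600: g = -0.00642, g' = -0.6010 → ψ = 0.5493
Converged at ψ = 0.5493.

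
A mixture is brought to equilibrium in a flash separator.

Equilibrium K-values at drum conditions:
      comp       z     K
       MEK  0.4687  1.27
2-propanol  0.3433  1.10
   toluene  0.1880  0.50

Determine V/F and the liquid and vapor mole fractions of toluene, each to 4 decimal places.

V/F = 0.6548, x_toluene = 0.2795, y_toluene = 0.1398

Rachford–Rice: g(V/F) = Σ zᵢ(Kᵢ−1)/(1+V/F(Kᵢ−1)) = 0.
g(0) = ΣzᵢKᵢ − 1 = 0.0669 and g(1) = 1 − Σzᵢ/Kᵢ = -0.0571, so a root lies in (0, 1).
Newton–Raphson from V/F = 0.5:
  V/F = 0.5000: g = 0.01886, g' = -0.1132 → V/F = 0.6666
  V/F = 0.6666: g = -0.00156, g' = -0.1333 → V/F = 0.6549
  V/F = 0.6549: g = -0.00001, g' = -0.1316 → V/F = 0.6548
Converged at V/F = 0.6548.
Compositions from xᵢ = zᵢ/(1+V/F(Kᵢ−1)), yᵢ = Kᵢxᵢ:
  MEK: x = 0.3983, y = 0.5058
  2-propanol: x = 0.3222, y = 0.3544
  toluene: x = 0.2795, y = 0.1398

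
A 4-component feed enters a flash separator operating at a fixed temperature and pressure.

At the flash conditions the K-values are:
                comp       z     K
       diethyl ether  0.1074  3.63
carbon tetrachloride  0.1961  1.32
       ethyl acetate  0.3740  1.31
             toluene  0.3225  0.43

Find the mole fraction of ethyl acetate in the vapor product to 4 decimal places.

Rachford–Rice: g(ψ) = Σ zᵢ(Kᵢ−1)/(1+ψ(Kᵢ−1)) = 0.
Check two-phase: ΣzᵢKᵢ = 1.2773 > 1 and Σzᵢ/Kᵢ = 1.2136 > 1, so g(0) = 0.2773 > 0 and g(1) = -0.2136 < 0.
Iterate (Newton) starting at ψ = 0.54:
  ψ = 0.5400: g = 0.00396, g' = -0.3865 → ψ = 0.5503
Converged at ψ = 0.5502.
Compositions from xᵢ = zᵢ/(1+ψ(Kᵢ−1)), yᵢ = Kᵢxᵢ:
  diethyl ether: x = 0.0439, y = 0.1593
  carbon tetrachloride: x = 0.1667, y = 0.2201
  ethyl acetate: x = 0.3195, y = 0.4185
  toluene: x = 0.4699, y = 0.2020

y_ethyl acetate = 0.4185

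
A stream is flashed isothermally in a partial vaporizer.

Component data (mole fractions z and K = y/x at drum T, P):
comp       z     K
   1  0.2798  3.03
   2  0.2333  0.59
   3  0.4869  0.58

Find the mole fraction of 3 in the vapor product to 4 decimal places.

Iterate (Newton) starting at ψ = 0.5:
  ψ = 0.5000: g = -0.09729, g' = -0.4837 → ψ = 0.2988
  ψ = 0.2988: g = 0.01067, g' = -0.6099 → ψ = 0.3163
  ψ = 0.3163: g = 0.00015, g' = -0.5936 → ψ = 0.3166
Converged at ψ = 0.3166.
Compositions from xᵢ = zᵢ/(1+ψ(Kᵢ−1)), yᵢ = Kᵢxᵢ:
  1: x = 0.1703, y = 0.5161
  2: x = 0.2681, y = 0.1582
  3: x = 0.5616, y = 0.3257

y_3 = 0.3257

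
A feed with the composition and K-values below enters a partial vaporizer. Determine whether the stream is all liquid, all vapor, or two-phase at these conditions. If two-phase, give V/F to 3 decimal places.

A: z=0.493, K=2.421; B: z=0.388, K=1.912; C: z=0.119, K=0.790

ΣzᵢKᵢ = 2.029; Σzᵢ/Kᵢ = 0.557.
Since Σzᵢ/Kᵢ < 1 the mixture is above its dew point — single vapor phase.

all vapor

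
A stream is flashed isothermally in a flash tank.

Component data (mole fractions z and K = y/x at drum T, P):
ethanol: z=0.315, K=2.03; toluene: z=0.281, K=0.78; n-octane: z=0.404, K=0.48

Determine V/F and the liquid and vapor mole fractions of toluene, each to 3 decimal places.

V/F = 0.123, x_toluene = 0.289, y_toluene = 0.225

Newton iteration, V/F⁰ = 0.5:
  V/F = 0.500: g = -0.1392, g' = -0.362 → V/F = 0.116
  V/F = 0.116: g = 0.0029, g' = -0.405 → V/F = 0.123
Converged at V/F = 0.123.
Compositions from xᵢ = zᵢ/(1+V/F(Kᵢ−1)), yᵢ = Kᵢxᵢ:
  ethanol: x = 0.280, y = 0.568
  toluene: x = 0.289, y = 0.225
  n-octane: x = 0.432, y = 0.207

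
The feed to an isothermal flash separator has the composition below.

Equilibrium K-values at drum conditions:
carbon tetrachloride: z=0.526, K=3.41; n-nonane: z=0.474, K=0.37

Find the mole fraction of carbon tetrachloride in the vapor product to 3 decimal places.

y_carbon tetrachloride = 0.707

Rachford–Rice: g(β) = Σ zᵢ(Kᵢ−1)/(1+β(Kᵢ−1)) = 0.
g(0) = ΣzᵢKᵢ − 1 = 0.969 and g(1) = 1 − Σzᵢ/Kᵢ = -0.435, so a root lies in (0, 1).
Binary case is linear: z₁(K₁−1)(1+β(K₂−1)) + z₂(K₂−1)(1+β(K₁−1)) = 0
⇒ β = [z₁(K₁−1)+z₂(K₂−1)] / [−(K₁−1)(K₂−1)] = 0.9690/1.5183 = 0.638
Compositions from xᵢ = zᵢ/(1+β(Kᵢ−1)), yᵢ = Kᵢxᵢ:
  carbon tetrachloride: x = 0.207, y = 0.707
  n-nonane: x = 0.793, y = 0.293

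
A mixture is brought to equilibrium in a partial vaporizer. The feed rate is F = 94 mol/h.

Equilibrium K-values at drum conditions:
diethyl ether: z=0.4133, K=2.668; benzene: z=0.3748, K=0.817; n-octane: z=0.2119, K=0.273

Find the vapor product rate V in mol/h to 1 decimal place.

V = 55.6 mol/h

Material balance + equilibrium reduce to Σ zᵢ(Kᵢ−1)/(1+β(Kᵢ−1)) = 0.
g(0) = ΣzᵢKᵢ − 1 = 0.4667 and g(1) = 1 − Σzᵢ/Kᵢ = -0.3899, so a root lies in (0, 1).
Newton iteration, β⁰ = 0.5:
  β = 0.5000: g = 0.05837, g' = -0.6335 → β = 0.5921
  β = 0.5921: g = -0.00059, g' = -0.6521 → β = 0.5912
Converged at β = 0.5912.
Then V = β·F = 0.5912·94 = 55.6 mol/h and L = F − V = 38.4 mol/h.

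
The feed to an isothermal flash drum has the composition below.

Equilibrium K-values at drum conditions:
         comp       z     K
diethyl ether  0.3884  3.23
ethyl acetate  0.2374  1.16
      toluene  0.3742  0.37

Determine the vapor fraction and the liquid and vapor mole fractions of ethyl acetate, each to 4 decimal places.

ψ = 0.6350, x_ethyl acetate = 0.2155, y_ethyl acetate = 0.2500

Newton–Raphson from ψ = 0.5:
  ψ = 0.5000: g = 0.10053, g' = -0.7535 → ψ = 0.6334
  ψ = 0.6334: g = 0.00121, g' = -0.7481 → ψ = 0.6350
Converged at ψ = 0.6350.
Compositions from xᵢ = zᵢ/(1+ψ(Kᵢ−1)), yᵢ = Kᵢxᵢ:
  diethyl ether: x = 0.1608, y = 0.5192
  ethyl acetate: x = 0.2155, y = 0.2500
  toluene: x = 0.6237, y = 0.2308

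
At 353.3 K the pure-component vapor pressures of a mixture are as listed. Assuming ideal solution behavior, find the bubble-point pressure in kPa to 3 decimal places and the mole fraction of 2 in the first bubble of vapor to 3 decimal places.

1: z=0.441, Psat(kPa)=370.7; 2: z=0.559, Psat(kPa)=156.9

At the bubble point ψ → 0, so ΣzᵢKᵢ = 1 with Kᵢ = Pᵢˢᵃᵗ/P ⇒ P = ΣzᵢPᵢˢᵃᵗ.
P = 0.441·370.7 + 0.559·156.9 = 251.186 kPa
yᵢ = zᵢPᵢˢᵃᵗ/P ⇒ y_2 = 0.559·156.9/251.186 = 0.349

Pbub = 251.186 kPa, y_2 = 0.349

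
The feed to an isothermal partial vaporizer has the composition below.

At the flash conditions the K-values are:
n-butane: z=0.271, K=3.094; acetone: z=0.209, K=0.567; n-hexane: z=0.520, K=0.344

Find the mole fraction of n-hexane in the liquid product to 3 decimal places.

x_n-hexane = 0.560

Material balance + equilibrium reduce to Σ zᵢ(Kᵢ−1)/(1+V/F(Kᵢ−1)) = 0.
g(0) = ΣzᵢKᵢ − 1 = 0.136 and g(1) = 1 − Σzᵢ/Kᵢ = -0.968, so a root lies in (0, 1).
Newton–Raphson from V/F = 0.57:
  V/F = 0.570: g = -0.4063, g' = -0.887 → V/F = 0.112
  V/F = 0.112: g = -0.0035, g' = -1.084 → V/F = 0.109
Converged at V/F = 0.109.
Compositions from xᵢ = zᵢ/(1+V/F(Kᵢ−1)), yᵢ = Kᵢxᵢ:
  n-butane: x = 0.221, y = 0.683
  acetone: x = 0.219, y = 0.124
  n-hexane: x = 0.560, y = 0.193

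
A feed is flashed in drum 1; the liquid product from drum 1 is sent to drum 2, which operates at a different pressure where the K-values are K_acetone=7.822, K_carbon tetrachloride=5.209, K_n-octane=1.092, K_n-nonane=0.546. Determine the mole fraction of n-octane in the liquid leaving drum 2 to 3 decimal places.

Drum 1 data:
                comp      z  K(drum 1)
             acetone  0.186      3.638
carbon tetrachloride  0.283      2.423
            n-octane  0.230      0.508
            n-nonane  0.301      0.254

Drum 1:
Let ψ₁ = V/F and solve Σ zᵢ(Kᵢ−1)/(1+ψ₁(Kᵢ−1)) = 0.
Feasibility: ΣzᵢKᵢ = 1.556, Σzᵢ/Kᵢ = 1.806 — both > 1, two phases present.
Newton iteration, ψ₁⁰ = 0.5:
  ψ₁ = 0.500: g = -0.0613, g' = -0.960 → ψ₁ = 0.436
Converged at ψ₁ = 0.436.
Drum-1 compositions:
  acetone: x = 0.087, y = 0.315
  carbon tetrachloride: x = 0.175, y = 0.423
  n-octane: x = 0.293, y = 0.149
  n-nonane: x = 0.446, y = 0.113
Drum-2 feed = drum-1 liquid: z₂ = (0.0865, 0.1747, 0.2928, 0.4460).
Drum 2:
Newton–Raphson from ψ₂ = 0.62:
  ψ₂ = 0.620: g = 0.0602, g' = -0.565 → ψ₂ = 0.727
  ψ₂ = 0.727: g = 0.0033, g' = -0.508 → ψ₂ = 0.733
Converged at ψ₂ = 0.733.
  acetone: x = 0.014, y = 0.113
  carbon tetrachloride: x = 0.043, y = 0.223
  n-octane: x = 0.274, y = 0.300
  n-nonane: x = 0.669, y = 0.365

x_n-octane (drum 2) = 0.274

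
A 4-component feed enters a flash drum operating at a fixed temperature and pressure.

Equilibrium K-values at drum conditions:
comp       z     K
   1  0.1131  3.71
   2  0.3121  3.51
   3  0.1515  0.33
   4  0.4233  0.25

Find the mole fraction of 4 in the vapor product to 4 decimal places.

Let ψ = V/F and solve Σ zᵢ(Kᵢ−1)/(1+ψ(Kᵢ−1)) = 0.
Feasibility: ΣzᵢKᵢ = 1.6709, Σzᵢ/Kᵢ = 2.2717 — both > 1, two phases present.
Iterate (Newton) starting at ψ = 0.5:
  ψ = 0.5000: g = -0.18306, g' = -1.2998 → ψ = 0.3592
  ψ = 0.3592: g = -0.00090, g' = -1.3211 → ψ = 0.3585
Converged at ψ = 0.3585.
Compositions from xᵢ = zᵢ/(1+ψ(Kᵢ−1)), yᵢ = Kᵢxᵢ:
  1: x = 0.0574, y = 0.2128
  2: x = 0.1643, y = 0.5766
  3: x = 0.1994, y = 0.0658
  4: x = 0.5790, y = 0.1447

y_4 = 0.1447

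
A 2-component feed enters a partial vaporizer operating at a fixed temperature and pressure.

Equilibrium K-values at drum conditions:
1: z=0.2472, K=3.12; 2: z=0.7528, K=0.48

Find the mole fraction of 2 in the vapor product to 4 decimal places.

y_2 = 0.3855

Material balance + equilibrium reduce to Σ zᵢ(Kᵢ−1)/(1+ψ(Kᵢ−1)) = 0.
Feasibility: ΣzᵢKᵢ = 1.1326, Σzᵢ/Kᵢ = 1.6476 — both > 1, two phases present.
Binary case is linear: z₁(K₁−1)(1+ψ(K₂−1)) + z₂(K₂−1)(1+ψ(K₁−1)) = 0
⇒ ψ = [z₁(K₁−1)+z₂(K₂−1)] / [−(K₁−1)(K₂−1)] = 0.13261/1.10240 = 0.1203
Compositions from xᵢ = zᵢ/(1+ψ(Kᵢ−1)), yᵢ = Kᵢxᵢ:
  1: x = 0.1970, y = 0.6145
  2: x = 0.8030, y = 0.3855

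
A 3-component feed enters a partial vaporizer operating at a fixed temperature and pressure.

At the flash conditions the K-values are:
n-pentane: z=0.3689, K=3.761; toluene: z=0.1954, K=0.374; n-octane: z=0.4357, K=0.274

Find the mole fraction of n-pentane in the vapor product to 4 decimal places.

Let ψ = V/F and solve Σ zᵢ(Kᵢ−1)/(1+ψ(Kᵢ−1)) = 0.
g(0) = ΣzᵢKᵢ − 1 = 0.5799 and g(1) = 1 − Σzᵢ/Kᵢ = -1.2107, so a root lies in (0, 1).
Newton–Raphson from ψ = 0.5:
  ψ = 0.5000: g = -0.24676, g' = -1.2245 → ψ = 0.2985
  ψ = 0.2985: g = 0.00413, g' = -1.3353 → ψ = 0.3016
Converged at ψ = 0.3016.
Compositions from xᵢ = zᵢ/(1+ψ(Kᵢ−1)), yᵢ = Kᵢxᵢ:
  n-pentane: x = 0.2013, y = 0.7571
  toluene: x = 0.2409, y = 0.0901
  n-octane: x = 0.5578, y = 0.1528

y_n-pentane = 0.7571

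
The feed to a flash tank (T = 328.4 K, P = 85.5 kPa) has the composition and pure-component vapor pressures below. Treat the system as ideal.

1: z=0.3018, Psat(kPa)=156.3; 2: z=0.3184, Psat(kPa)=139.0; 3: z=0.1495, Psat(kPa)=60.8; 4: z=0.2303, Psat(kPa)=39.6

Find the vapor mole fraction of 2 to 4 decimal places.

Raoult's law: Kᵢ = Pᵢˢᵃᵗ/P = Pᵢˢᵃᵗ/85.5.
  K_1 = 156.3/85.5 = 1.828070, K_2 = 139.0/85.5 = 1.625731, K_3 = 60.8/85.5 = 0.711111, K_4 = 39.6/85.5 = 0.463158
Newton iteration, V/F⁰ = 0.62:
  V/F = 0.6200: g = 0.07075, g' = -0.3227 → V/F = 0.8392
  V/F = 0.8392: g = -0.00394, g' = -0.3672 → V/F = 0.8285
  V/F = 0.8285: g = -0.00002, g' = -0.3637 → V/F = 0.8284
Converged at V/F = 0.8284.
Compositions from xᵢ = zᵢ/(1+V/F(Kᵢ−1)), yᵢ = Kᵢxᵢ:
  1: x = 0.1790, y = 0.3272
  2: x = 0.2097, y = 0.3409
  3: x = 0.1965, y = 0.1398
  4: x = 0.4148, y = 0.1921

y_2 = 0.3409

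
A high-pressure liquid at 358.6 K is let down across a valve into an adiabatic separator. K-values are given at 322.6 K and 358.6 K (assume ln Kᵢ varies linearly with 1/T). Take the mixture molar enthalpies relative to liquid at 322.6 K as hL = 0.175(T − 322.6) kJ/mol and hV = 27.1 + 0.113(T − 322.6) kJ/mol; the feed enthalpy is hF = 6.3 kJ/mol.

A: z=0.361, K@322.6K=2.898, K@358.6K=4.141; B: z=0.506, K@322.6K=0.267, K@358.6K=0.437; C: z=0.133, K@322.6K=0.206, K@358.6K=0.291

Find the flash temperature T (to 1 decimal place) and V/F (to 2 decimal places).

T = 328.8 K, V/F = 0.20

Adiabatic flash: solve Rachford–Rice at each trial T, then check hF = ψ·hV(T) + (1−ψ)·hL(T).
  T = 322.6 K: K = (2.898, 0.267, 0.206), RR gives ψ = 0.147, H_out = 3.994 kJ/mol
  T = 358.6 K: K = (4.141, 0.437, 0.291), RR gives ψ = 0.403, H_out = 16.320 kJ/mol
  T = 340.6 K: K = (3.497, 0.346, 0.247), RR gives ψ = 0.279, H_out = 10.395 kJ/mol
  T = 331.6 K: K = (3.192, 0.305, 0.226), RR gives ψ = 0.216, H_out = 7.300 kJ/mol
  T = 327.1 K: K = (3.043, 0.286, 0.216), RR gives ψ = 0.182, H_out = 5.681 kJ/mol
  T = 329.4 K: K = (3.119, 0.295, 0.221), RR gives ψ = 0.200, H_out = 6.516 kJ/mol
Linear interpolation between T = 327.1 (H_out = 5.681) and T = 329.4 (H_out = 6.516) on hF = 6.3 gives T ≈ 328.8 K, at which ψ = 0.20.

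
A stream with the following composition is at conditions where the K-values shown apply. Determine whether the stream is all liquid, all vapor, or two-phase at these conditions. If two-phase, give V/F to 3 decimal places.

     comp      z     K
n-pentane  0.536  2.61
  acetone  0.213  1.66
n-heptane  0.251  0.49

ΣzᵢKᵢ = 1.876; Σzᵢ/Kᵢ = 0.846.
Since Σzᵢ/Kᵢ < 1 the mixture is above its dew point — single vapor phase.

all vapor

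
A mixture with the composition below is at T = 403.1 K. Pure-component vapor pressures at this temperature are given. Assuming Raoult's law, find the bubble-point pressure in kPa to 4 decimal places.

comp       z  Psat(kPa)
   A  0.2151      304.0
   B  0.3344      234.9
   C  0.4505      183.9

Pbub = 226.7879 kPa

At the bubble point ψ → 0, so ΣzᵢKᵢ = 1 with Kᵢ = Pᵢˢᵃᵗ/P ⇒ P = ΣzᵢPᵢˢᵃᵗ.
P = 0.2151·304.0 + 0.3344·234.9 + 0.4505·183.9 = 226.7879 kPa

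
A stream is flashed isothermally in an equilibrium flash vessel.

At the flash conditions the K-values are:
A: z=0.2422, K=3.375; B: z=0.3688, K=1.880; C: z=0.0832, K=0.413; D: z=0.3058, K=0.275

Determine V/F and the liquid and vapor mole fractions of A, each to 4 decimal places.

V/F = 0.5802, x_A = 0.1019, y_A = 0.3437

Rachford–Rice: g(V/F) = Σ zᵢ(Kᵢ−1)/(1+V/F(Kᵢ−1)) = 0.
g(0) = ΣzᵢKᵢ − 1 = 0.6292 and g(1) = 1 − Σzᵢ/Kᵢ = -0.5814, so a root lies in (0, 1).
Iterate (Newton) starting at V/F = 0.5:
  V/F = 0.5000: g = 0.07144, g' = -0.8762 → V/F = 0.5815
  V/F = 0.5815: g = -0.00121, g' = -0.9125 → V/F = 0.5802
Converged at V/F = 0.5802.
Compositions from xᵢ = zᵢ/(1+V/F(Kᵢ−1)), yᵢ = Kᵢxᵢ:
  A: x = 0.1019, y = 0.3437
  B: x = 0.2441, y = 0.4590
  C: x = 0.1262, y = 0.0521
  D: x = 0.5278, y = 0.1452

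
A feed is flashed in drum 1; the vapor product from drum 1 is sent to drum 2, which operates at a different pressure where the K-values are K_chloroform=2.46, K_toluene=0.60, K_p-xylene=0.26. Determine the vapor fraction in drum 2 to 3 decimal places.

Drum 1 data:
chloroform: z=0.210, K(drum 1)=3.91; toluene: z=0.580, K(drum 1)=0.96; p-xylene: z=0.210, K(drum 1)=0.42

Drum 1:
Newton iteration, ψ₁⁰ = 0.5:
  ψ₁ = 0.500: g = 0.0537, g' = -0.436 → ψ₁ = 0.623
  ψ₁ = 0.623: g = 0.0027, g' = -0.399 → ψ₁ = 0.630
Converged at ψ₁ = 0.630.
Drum-1 compositions:
  chloroform: x = 0.074, y = 0.290
  toluene: x = 0.595, y = 0.571
  p-xylene: x = 0.331, y = 0.139
Drum-2 feed = drum-1 vapor: z₂ = (0.2898, 0.5712, 0.1390).
Drum 2:
Rachford–Rice: g(ψ₂) = Σ zᵢ(Kᵢ−1)/(1+ψ₂(Kᵢ−1)) = 0.
g(0) = ΣzᵢKᵢ − 1 = 0.092 and g(1) = 1 − Σzᵢ/Kᵢ = -0.604, so a root lies in (0, 1).
Newton iteration, ψ₂⁰ = 0.55:
  ψ₂ = 0.550: g = -0.2316, g' = -0.557 → ψ₂ = 0.134
  ψ₂ = 0.134: g = -0.0016, g' = -0.628 → ψ₂ = 0.131
Converged at ψ₂ = 0.131.
  chloroform: x = 0.243, y = 0.598
  toluene: x = 0.603, y = 0.362
  p-xylene: x = 0.154, y = 0.040

V/F (drum 2) = 0.131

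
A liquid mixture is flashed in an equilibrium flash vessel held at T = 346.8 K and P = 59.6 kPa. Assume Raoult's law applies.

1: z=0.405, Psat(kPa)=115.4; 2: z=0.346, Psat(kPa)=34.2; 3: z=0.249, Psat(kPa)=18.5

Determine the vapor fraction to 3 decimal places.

ψ = 0.117

Raoult's law: Kᵢ = Pᵢˢᵃᵗ/P = Pᵢˢᵃᵗ/59.6.
  K_1 = 115.4/59.6 = 1.93624, K_2 = 34.2/59.6 = 0.57383, K_3 = 18.5/59.6 = 0.31040
Newton iteration, ψ⁰ = 0.37:
  ψ = 0.370: g = -0.1240, g' = -0.498 → ψ = 0.121
  ψ = 0.121: g = -0.0022, g' = -0.497 → ψ = 0.117
Converged at ψ = 0.117.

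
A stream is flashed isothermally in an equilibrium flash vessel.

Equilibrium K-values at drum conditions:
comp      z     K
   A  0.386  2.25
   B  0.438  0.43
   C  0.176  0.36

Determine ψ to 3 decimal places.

Material balance + equilibrium reduce to Σ zᵢ(Kᵢ−1)/(1+ψ(Kᵢ−1)) = 0.
g(0) = ΣzᵢKᵢ − 1 = 0.120 and g(1) = 1 − Σzᵢ/Kᵢ = -0.679, so a root lies in (0, 1).
Newton–Raphson from ψ = 0.5:
  ψ = 0.500: g = -0.2179, g' = -0.663 → ψ = 0.171
  ψ = 0.171: g = -0.0057, g' = -0.675 → ψ = 0.163
Converged at ψ = 0.163.

ψ = 0.163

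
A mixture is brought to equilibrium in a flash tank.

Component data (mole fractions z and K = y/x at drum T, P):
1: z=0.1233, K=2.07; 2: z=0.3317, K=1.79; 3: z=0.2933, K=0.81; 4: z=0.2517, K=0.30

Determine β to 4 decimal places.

Let β = V/F and solve Σ zᵢ(Kᵢ−1)/(1+β(Kᵢ−1)) = 0.
Feasibility: ΣzᵢKᵢ = 1.1621, Σzᵢ/Kᵢ = 1.4460 — both > 1, two phases present.
Iterate (Newton) starting at β = 0.47:
  β = 0.4700: g = -0.04489, g' = -0.4593 → β = 0.3723
  β = 0.3723: g = -0.00140, g' = -0.4337 → β = 0.3690
Converged at β = 0.3690.

β = 0.3690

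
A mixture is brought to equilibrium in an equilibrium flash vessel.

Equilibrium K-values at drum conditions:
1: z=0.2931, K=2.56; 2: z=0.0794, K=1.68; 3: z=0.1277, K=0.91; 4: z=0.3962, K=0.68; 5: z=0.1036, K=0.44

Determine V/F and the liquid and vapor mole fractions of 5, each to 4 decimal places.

Material balance + equilibrium reduce to Σ zᵢ(Kᵢ−1)/(1+V/F(Kᵢ−1)) = 0.
Feasibility: ΣzᵢKᵢ = 1.3149, Σzᵢ/Kᵢ = 1.1202 — both > 1, two phases present.
Iterate (Newton) starting at V/F = 0.5:
  V/F = 0.5000: g = 0.05362, g' = -0.3669 → V/F = 0.6462
  V/F = 0.6462: g = 0.00227, g' = -0.3400 → V/F = 0.6528
Converged at V/F = 0.6528.
Compositions from xᵢ = zᵢ/(1+V/F(Kᵢ−1)), yᵢ = Kᵢxᵢ:
  1: x = 0.1452, y = 0.3717
  2: x = 0.0550, y = 0.0924
  3: x = 0.1357, y = 0.1235
  4: x = 0.5008, y = 0.3406
  5: x = 0.1633, y = 0.0719

V/F = 0.6528, x_5 = 0.1633, y_5 = 0.0719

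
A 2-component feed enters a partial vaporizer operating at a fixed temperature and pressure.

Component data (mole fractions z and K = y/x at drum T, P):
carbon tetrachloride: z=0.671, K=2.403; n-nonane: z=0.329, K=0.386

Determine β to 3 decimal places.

β = 0.858

Material balance + equilibrium reduce to Σ zᵢ(Kᵢ−1)/(1+β(Kᵢ−1)) = 0.
g(0) = ΣzᵢKᵢ − 1 = 0.739 and g(1) = 1 − Σzᵢ/Kᵢ = -0.132, so a root lies in (0, 1).
Binary case is linear: z₁(K₁−1)(1+β(K₂−1)) + z₂(K₂−1)(1+β(K₁−1)) = 0
⇒ β = [z₁(K₁−1)+z₂(K₂−1)] / [−(K₁−1)(K₂−1)] = 0.7394/0.8614 = 0.858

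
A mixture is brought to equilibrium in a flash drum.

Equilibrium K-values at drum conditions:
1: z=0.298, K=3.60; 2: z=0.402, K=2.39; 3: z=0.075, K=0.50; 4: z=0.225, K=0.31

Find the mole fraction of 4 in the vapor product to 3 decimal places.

Rachford–Rice: g(ψ) = Σ zᵢ(Kᵢ−1)/(1+ψ(Kᵢ−1)) = 0.
Check two-phase: ΣzᵢKᵢ = 2.141 > 1 and Σzᵢ/Kᵢ = 1.127 > 1, so g(0) = 1.141 > 0 and g(1) = -0.127 < 0.
Newton–Raphson from ψ = 0.5:
  ψ = 0.500: g = 0.3795, g' = -0.934 → ψ = 0.906
  ψ = 0.906: g = -0.0048, g' = -1.157 → ψ = 0.902
Converged at ψ = 0.902.
Compositions from xᵢ = zᵢ/(1+ψ(Kᵢ−1)), yᵢ = Kᵢxᵢ:
  1: x = 0.089, y = 0.321
  2: x = 0.178, y = 0.426
  3: x = 0.137, y = 0.068
  4: x = 0.596, y = 0.185

y_4 = 0.185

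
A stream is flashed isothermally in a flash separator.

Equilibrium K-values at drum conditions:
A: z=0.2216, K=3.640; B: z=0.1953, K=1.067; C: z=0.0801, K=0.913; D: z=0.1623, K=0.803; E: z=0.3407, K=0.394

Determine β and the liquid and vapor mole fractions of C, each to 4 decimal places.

Newton iteration, β⁰ = 0.5:
  β = 0.5000: g = -0.07414, g' = -0.5537 → β = 0.3661
  β = 0.3661: g = 0.00328, g' = -0.6148 → β = 0.3714
  β = 0.3714: g = 0.00001, g' = -0.6109 → β = 0.3715
Converged at β = 0.3715.
Compositions from xᵢ = zᵢ/(1+β(Kᵢ−1)), yᵢ = Kᵢxᵢ:
  A: x = 0.1119, y = 0.4073
  B: x = 0.1906, y = 0.2033
  C: x = 0.0828, y = 0.0756
  D: x = 0.1751, y = 0.1406
  E: x = 0.4397, y = 0.1732

β = 0.3715, x_C = 0.0828, y_C = 0.0756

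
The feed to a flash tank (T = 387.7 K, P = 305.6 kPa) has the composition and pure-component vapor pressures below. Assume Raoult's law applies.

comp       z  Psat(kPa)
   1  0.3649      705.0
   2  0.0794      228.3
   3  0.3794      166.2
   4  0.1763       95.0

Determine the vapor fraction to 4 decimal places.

ψ = 0.2430

Raoult's law: Kᵢ = Pᵢˢᵃᵗ/P = Pᵢˢᵃᵗ/305.6.
  K_1 = 705.0/305.6 = 2.306937, K_2 = 228.3/305.6 = 0.747055, K_3 = 166.2/305.6 = 0.543848, K_4 = 95.0/305.6 = 0.310864
Rachford–Rice: g(ψ) = Σ zᵢ(Kᵢ−1)/(1+ψ(Kᵢ−1)) = 0.
Feasibility: ΣzᵢKᵢ = 1.1623, Σzᵢ/Kᵢ = 1.5292 — both > 1, two phases present.
Newton–Raphson from ψ = 0.5:
  ψ = 0.5000: g = -0.14413, g' = -0.5620 → ψ = 0.2435
  ψ = 0.2435: g = -0.00034, g' = -0.5852 → ψ = 0.2430
Converged at ψ = 0.2430.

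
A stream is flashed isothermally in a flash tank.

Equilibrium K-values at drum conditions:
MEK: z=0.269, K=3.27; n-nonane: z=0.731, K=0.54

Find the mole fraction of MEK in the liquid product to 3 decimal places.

x_MEK = 0.168

Rachford–Rice: g(V/F) = Σ zᵢ(Kᵢ−1)/(1+V/F(Kᵢ−1)) = 0.
Feasibility: ΣzᵢKᵢ = 1.274, Σzᵢ/Kᵢ = 1.436 — both > 1, two phases present.
Newton–Raphson from V/F = 0.5:
  V/F = 0.500: g = -0.1507, g' = -0.565 → V/F = 0.233
  V/F = 0.233: g = 0.0225, g' = -0.787 → V/F = 0.262
  V/F = 0.262: g = 0.0006, g' = -0.745 → V/F = 0.263
Converged at V/F = 0.263.
Compositions from xᵢ = zᵢ/(1+V/F(Kᵢ−1)), yᵢ = Kᵢxᵢ:
  MEK: x = 0.168, y = 0.551
  n-nonane: x = 0.832, y = 0.449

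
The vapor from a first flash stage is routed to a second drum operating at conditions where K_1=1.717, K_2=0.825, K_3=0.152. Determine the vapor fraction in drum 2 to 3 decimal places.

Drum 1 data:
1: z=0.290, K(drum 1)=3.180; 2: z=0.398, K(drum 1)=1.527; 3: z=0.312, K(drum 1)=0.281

Drum 1:
Rachford–Rice: g(ψ₁) = Σ zᵢ(Kᵢ−1)/(1+ψ₁(Kᵢ−1)) = 0.
Feasibility: ΣzᵢKᵢ = 1.618, Σzᵢ/Kᵢ = 1.462 — both > 1, two phases present.
Iterate (Newton) starting at ψ₁ = 0.5:
  ψ₁ = 0.500: g = 0.1183, g' = -0.778 → ψ₁ = 0.652
  ψ₁ = 0.652: g = -0.0051, g' = -0.868 → ψ₁ = 0.646
Converged at ψ₁ = 0.646.
Drum-1 compositions:
  1: x = 0.120, y = 0.383
  2: x = 0.297, y = 0.453
  3: x = 0.583, y = 0.164
Drum-2 feed = drum-1 vapor: z₂ = (0.3829, 0.4534, 0.1637).
Drum 2:
Newton iteration, ψ₂⁰ = 0.36:
  ψ₂ = 0.360: g = -0.0663, g' = -0.384 → ψ₂ = 0.187
  ψ₂ = 0.187: g = -0.0051, g' = -0.334 → ψ₂ = 0.172
Converged at ψ₂ = 0.172.
  1: x = 0.341, y = 0.585
  2: x = 0.467, y = 0.386
  3: x = 0.192, y = 0.029

V/F (drum 2) = 0.172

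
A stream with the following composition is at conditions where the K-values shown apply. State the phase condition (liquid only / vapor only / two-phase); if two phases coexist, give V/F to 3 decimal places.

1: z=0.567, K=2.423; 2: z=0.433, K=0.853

vapor only

ΣzᵢKᵢ = 1.743; Σzᵢ/Kᵢ = 0.742.
Since Σzᵢ/Kᵢ < 1 the mixture is above its dew point — single vapor phase.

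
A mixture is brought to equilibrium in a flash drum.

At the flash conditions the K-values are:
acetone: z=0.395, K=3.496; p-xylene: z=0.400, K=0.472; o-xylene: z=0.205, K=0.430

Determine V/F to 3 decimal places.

V/F = 0.486

Material balance + equilibrium reduce to Σ zᵢ(Kᵢ−1)/(1+V/F(Kᵢ−1)) = 0.
Check two-phase: ΣzᵢKᵢ = 1.658 > 1 and Σzᵢ/Kᵢ = 1.437 > 1, so g(0) = 0.658 > 0 and g(1) = -0.437 < 0.
Newton iteration, V/F⁰ = 0.65:
  V/F = 0.650: g = -0.1312, g' = -0.784 → V/F = 0.483
  V/F = 0.483: g = 0.0025, g' = -0.834 → V/F = 0.486
Converged at V/F = 0.486.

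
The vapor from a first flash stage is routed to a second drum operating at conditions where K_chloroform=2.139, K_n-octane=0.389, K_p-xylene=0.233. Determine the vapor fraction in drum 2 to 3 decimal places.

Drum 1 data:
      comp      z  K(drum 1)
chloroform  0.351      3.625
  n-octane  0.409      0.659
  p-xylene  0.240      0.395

V/F (drum 2) = 0.392

Drum 1:
Material balance + equilibrium reduce to Σ zᵢ(Kᵢ−1)/(1+ψ₁(Kᵢ−1)) = 0.
Check two-phase: ΣzᵢKᵢ = 1.637 > 1 and Σzᵢ/Kᵢ = 1.325 > 1, so g(0) = 0.637 > 0 and g(1) = -0.325 < 0.
Newton–Raphson from ψ₁ = 0.5:
  ψ₁ = 0.500: g = 0.0221, g' = -0.702 → ψ₁ = 0.532
Converged at ψ₁ = 0.532.
Drum-1 compositions:
  chloroform: x = 0.146, y = 0.531
  n-octane: x = 0.500, y = 0.329
  p-xylene: x = 0.354, y = 0.140
Drum-2 feed = drum-1 vapor: z₂ = (0.5310, 0.3293, 0.1398).
Drum 2:
Let ψ₂ = V/F and solve Σ zᵢ(Kᵢ−1)/(1+ψ₂(Kᵢ−1)) = 0.
g(0) = ΣzᵢKᵢ − 1 = 0.296 and g(1) = 1 − Σzᵢ/Kᵢ = -0.695, so a root lies in (0, 1).
Newton iteration, ψ₂⁰ = 0.5:
  ψ₂ = 0.500: g = -0.0783, g' = -0.751 → ψ₂ = 0.396
  ψ₂ = 0.396: g = -0.0024, g' = -0.711 → ψ₂ = 0.392
Converged at ψ₂ = 0.392.
  chloroform: x = 0.367, y = 0.785
  n-octane: x = 0.433, y = 0.168
  p-xylene: x = 0.200, y = 0.047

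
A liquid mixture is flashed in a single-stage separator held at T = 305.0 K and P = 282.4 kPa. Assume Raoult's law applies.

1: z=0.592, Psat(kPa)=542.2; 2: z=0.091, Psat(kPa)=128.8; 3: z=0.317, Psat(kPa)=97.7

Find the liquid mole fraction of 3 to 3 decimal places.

x_3 = 0.469

Raoult's law: Kᵢ = Pᵢˢᵃᵗ/P = Pᵢˢᵃᵗ/282.4.
  K_1 = 542.2/282.4 = 1.91997, K_2 = 128.8/282.4 = 0.45609, K_3 = 97.7/282.4 = 0.34596
Material balance + equilibrium reduce to Σ zᵢ(Kᵢ−1)/(1+ψ(Kᵢ−1)) = 0.
Feasibility: ΣzᵢKᵢ = 1.288, Σzᵢ/Kᵢ = 1.424 — both > 1, two phases present.
Newton iteration, ψ⁰ = 0.45:
  ψ = 0.450: g = 0.0258, g' = -0.570 → ψ = 0.495
Converged at ψ = 0.495.
Compositions from xᵢ = zᵢ/(1+ψ(Kᵢ−1)), yᵢ = Kᵢxᵢ:
  1: x = 0.407, y = 0.781
  2: x = 0.125, y = 0.057
  3: x = 0.469, y = 0.162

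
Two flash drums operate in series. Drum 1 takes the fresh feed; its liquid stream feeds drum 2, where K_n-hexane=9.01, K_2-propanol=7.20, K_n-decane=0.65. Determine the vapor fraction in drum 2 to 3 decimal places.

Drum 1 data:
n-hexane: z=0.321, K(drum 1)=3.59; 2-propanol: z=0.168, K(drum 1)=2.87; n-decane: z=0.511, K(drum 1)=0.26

Drum 1:
Let ψ₁ = V/F and solve Σ zᵢ(Kᵢ−1)/(1+ψ₁(Kᵢ−1)) = 0.
Check two-phase: ΣzᵢKᵢ = 1.767 > 1 and Σzᵢ/Kᵢ = 2.113 > 1, so g(0) = 0.767 > 0 and g(1) = -1.113 < 0.
Newton iteration, ψ₁⁰ = 0.34:
  ψ₁ = 0.340: g = 0.1289, g' = -1.328 → ψ₁ = 0.437
  ψ₁ = 0.437: g = 0.0039, g' = -1.263 → ψ₁ = 0.440
Converged at ψ₁ = 0.440.
Drum-1 compositions:
  n-hexane: x = 0.150, y = 0.538
  2-propanol: x = 0.092, y = 0.264
  n-decane: x = 0.758, y = 0.197
Drum-2 feed = drum-1 liquid: z₂ = (0.1500, 0.0921, 0.7579).
Drum 2:
Let ψ₂ = V/F and solve Σ zᵢ(Kᵢ−1)/(1+ψ₂(Kᵢ−1)) = 0.
Check two-phase: ΣzᵢKᵢ = 2.508 > 1 and Σzᵢ/Kᵢ = 1.195 > 1, so g(0) = 1.508 > 0 and g(1) = -0.195 < 0.
Newton iteration, ψ₂⁰ = 0.5:
  ψ₂ = 0.500: g = 0.0579, g' = -0.731 → ψ₂ = 0.579
  ψ₂ = 0.579: g = 0.0048, g' = -0.617 → ψ₂ = 0.587
Converged at ψ₂ = 0.587.
  n-hexane: x = 0.026, y = 0.237
  2-propanol: x = 0.020, y = 0.143
  n-decane: x = 0.954, y = 0.620

V/F (drum 2) = 0.587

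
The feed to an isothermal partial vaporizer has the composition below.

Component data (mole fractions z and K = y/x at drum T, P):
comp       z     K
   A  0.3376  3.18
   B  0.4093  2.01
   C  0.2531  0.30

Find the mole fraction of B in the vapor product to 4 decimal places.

y_B = 0.4336

Rachford–Rice: g(ψ) = Σ zᵢ(Kᵢ−1)/(1+ψ(Kᵢ−1)) = 0.
g(0) = ΣzᵢKᵢ − 1 = 0.9722 and g(1) = 1 − Σzᵢ/Kᵢ = -0.1535, so a root lies in (0, 1).
Newton–Raphson from ψ = 0.57:
  ψ = 0.5700: g = 0.29574, g' = -0.8305 → ψ = 0.9261
  ψ = 0.9261: g = -0.04630, g' = -1.2899 → ψ = 0.8902
  ψ = 0.8902: g = -0.00215, g' = -1.1745 → ψ = 0.8884
Converged at ψ = 0.8883.
Compositions from xᵢ = zᵢ/(1+ψ(Kᵢ−1)), yᵢ = Kᵢxᵢ:
  A: x = 0.1150, y = 0.3656
  B: x = 0.2157, y = 0.4336
  C: x = 0.6693, y = 0.2008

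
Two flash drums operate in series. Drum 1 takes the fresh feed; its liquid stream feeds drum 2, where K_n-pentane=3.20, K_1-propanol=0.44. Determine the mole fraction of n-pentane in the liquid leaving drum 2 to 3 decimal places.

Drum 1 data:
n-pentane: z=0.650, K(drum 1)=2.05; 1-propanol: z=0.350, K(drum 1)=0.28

x_n-pentane (drum 2) = 0.203

Drum 1:
Let ψ₁ = V/F and solve Σ zᵢ(Kᵢ−1)/(1+ψ₁(Kᵢ−1)) = 0.
g(0) = ΣzᵢKᵢ − 1 = 0.430 and g(1) = 1 − Σzᵢ/Kᵢ = -0.567, so a root lies in (0, 1).
Iterate (Newton) starting at ψ₁ = 0.56:
  ψ₁ = 0.560: g = 0.0075, g' = -0.794 → ψ₁ = 0.569
Converged at ψ₁ = 0.569.
Drum-1 compositions:
  n-pentane: x = 0.407, y = 0.834
  1-propanol: x = 0.593, y = 0.166
Drum-2 feed = drum-1 liquid: z₂ = (0.4068, 0.5932).
Drum 2:
Iterate (Newton) starting at ψ₂ = 0.53:
  ψ₂ = 0.530: g = -0.0593, g' = -0.796 → ψ₂ = 0.456
  ψ₂ = 0.456: g = 0.0010, g' = -0.826 → ψ₂ = 0.457
Converged at ψ₂ = 0.457.
  n-pentane: x = 0.203, y = 0.649
  1-propanol: x = 0.797, y = 0.351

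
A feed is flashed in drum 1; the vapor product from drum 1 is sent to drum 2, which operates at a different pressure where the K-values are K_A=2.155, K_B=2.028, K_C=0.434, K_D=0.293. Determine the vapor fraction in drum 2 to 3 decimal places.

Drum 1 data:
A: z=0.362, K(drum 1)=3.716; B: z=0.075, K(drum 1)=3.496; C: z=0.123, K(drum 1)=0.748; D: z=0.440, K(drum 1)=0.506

Drum 1:
Rachford–Rice: g(ψ₁) = Σ zᵢ(Kᵢ−1)/(1+ψ₁(Kᵢ−1)) = 0.
Check two-phase: ΣzᵢKᵢ = 1.922 > 1 and Σzᵢ/Kᵢ = 1.153 > 1, so g(0) = 0.922 > 0 and g(1) = -0.153 < 0.
Newton–Raphson from ψ₁ = 0.5:
  ψ₁ = 0.500: g = 0.1761, g' = -0.772 → ψ₁ = 0.728
  ψ₁ = 0.728: g = 0.0193, g' = -0.634 → ψ₁ = 0.758
  ψ₁ = 0.758: g = 0.0001, g' = -0.628 → ψ₁ = 0.759
Converged at ψ₁ = 0.759.
Drum-1 compositions:
  A: x = 0.118, y = 0.440
  B: x = 0.026, y = 0.091
  C: x = 0.152, y = 0.114
  D: x = 0.704, y = 0.356
Drum-2 feed = drum-1 vapor: z₂ = (0.4395, 0.0906, 0.1137, 0.3561).
Drum 2:
Rachford–Rice: g(ψ₂) = Σ zᵢ(Kᵢ−1)/(1+ψ₂(Kᵢ−1)) = 0.
Check two-phase: ΣzᵢKᵢ = 1.285 > 1 and Σzᵢ/Kᵢ = 1.726 > 1, so g(0) = 0.285 > 0 and g(1) = -0.726 < 0.
Newton iteration, ψ₂⁰ = 0.5:
  ψ₂ = 0.500: g = -0.0958, g' = -0.774 → ψ₂ = 0.376
  ψ₂ = 0.376: g = -0.0037, g' = -0.724 → ψ₂ = 0.371
Converged at ψ₂ = 0.371.
  A: x = 0.308, y = 0.663
  B: x = 0.066, y = 0.133
  C: x = 0.144, y = 0.062
  D: x = 0.483, y = 0.141

V/F (drum 2) = 0.371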